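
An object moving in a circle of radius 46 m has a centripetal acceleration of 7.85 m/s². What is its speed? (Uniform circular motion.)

v = √(a_c × r) = √(7.85 × 46) = 19.0 m/s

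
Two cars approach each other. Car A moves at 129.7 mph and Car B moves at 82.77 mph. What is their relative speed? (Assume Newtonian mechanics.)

v_rel = v_A + v_B = 129.7 + 82.77 = 212.47 mph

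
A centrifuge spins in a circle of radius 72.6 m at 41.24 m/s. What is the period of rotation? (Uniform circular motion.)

T = 2πr/v = 2π×72.6/41.24 = 11.06 s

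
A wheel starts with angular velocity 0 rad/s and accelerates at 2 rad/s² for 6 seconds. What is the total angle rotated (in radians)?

θ = ω₀t + ½αt² = 0×6 + ½×2×6² = 36.0 rad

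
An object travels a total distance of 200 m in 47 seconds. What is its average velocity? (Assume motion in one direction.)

v_avg = Δd / Δt = 200 / 47 = 4.26 m/s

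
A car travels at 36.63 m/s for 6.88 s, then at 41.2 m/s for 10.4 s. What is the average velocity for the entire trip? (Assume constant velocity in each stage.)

d₁ = v₁t₁ = 36.63 × 6.88 = 252.0144 m
d₂ = v₂t₂ = 41.2 × 10.4 = 428.48 m
d_total = 680.4944 m, t_total = 17.28 s
v_avg = d_total/t_total = 680.4944/17.28 = 39.38 m/s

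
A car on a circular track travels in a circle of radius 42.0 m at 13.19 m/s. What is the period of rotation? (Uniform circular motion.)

T = 2πr/v = 2π×42.0/13.19 = 20.01 s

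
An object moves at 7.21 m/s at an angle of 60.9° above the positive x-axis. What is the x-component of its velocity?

vₓ = v cos(θ) = 7.21 × cos(60.9°) = 3.51 m/s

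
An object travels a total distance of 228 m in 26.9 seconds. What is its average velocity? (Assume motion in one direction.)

v_avg = Δd / Δt = 228 / 26.9 = 8.48 m/s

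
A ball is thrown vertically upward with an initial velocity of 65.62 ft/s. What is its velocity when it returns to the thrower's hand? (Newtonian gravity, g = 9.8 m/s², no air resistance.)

By conservation of energy (no air resistance), the ball returns to the throw height with the same speed as launch, but directed downward.
|v_ground| = v₀ = 65.62 ft/s
v_ground = 65.62 ft/s (downward)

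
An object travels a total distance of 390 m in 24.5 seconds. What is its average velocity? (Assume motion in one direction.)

v_avg = Δd / Δt = 390 / 24.5 = 15.92 m/s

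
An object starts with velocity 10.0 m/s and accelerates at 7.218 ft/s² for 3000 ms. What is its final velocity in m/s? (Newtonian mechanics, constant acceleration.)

a = 7.218 ft/s² × 0.3048 = 2.20005 m/s²
t = 3000 ms × 0.001 = 3.0 s
v = v₀ + a × t = 10.0 + 2.20005 × 3.0 = 16.6 m/s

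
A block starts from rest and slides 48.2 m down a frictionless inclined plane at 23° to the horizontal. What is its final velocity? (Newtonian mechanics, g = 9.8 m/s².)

a = g sin(θ) = 9.8 × sin(23°) = 3.8292 m/s²
v = √(2ad) = √(2 × 3.8292 × 48.2) = 19.21 m/s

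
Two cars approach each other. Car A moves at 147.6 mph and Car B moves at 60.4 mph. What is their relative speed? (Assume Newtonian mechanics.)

v_rel = v_A + v_B = 147.6 + 60.4 = 208.0 mph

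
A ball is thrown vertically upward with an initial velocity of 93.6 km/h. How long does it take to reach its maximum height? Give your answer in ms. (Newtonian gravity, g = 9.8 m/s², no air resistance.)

v₀ = 93.6 km/h × 0.2777777777777778 = 26.0 m/s
t_up = v₀ / g = 26.0 / 9.8 = 2.65306 s
t_up = 2.65306 s / 0.001 = 2653 ms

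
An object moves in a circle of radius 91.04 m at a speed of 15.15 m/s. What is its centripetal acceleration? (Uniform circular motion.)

a_c = v²/r = 15.15²/91.04 = 229.5225/91.04 = 2.52 m/s²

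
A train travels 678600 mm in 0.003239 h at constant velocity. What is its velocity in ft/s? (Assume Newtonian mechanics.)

d = 678600 mm × 0.001 = 678.6 m
t = 0.003239 h × 3600.0 = 11.6604 s
v = d / t = 678.6 / 11.6604 = 58.197 m/s
v = 58.197 m/s / 0.3048 = 190.9 ft/s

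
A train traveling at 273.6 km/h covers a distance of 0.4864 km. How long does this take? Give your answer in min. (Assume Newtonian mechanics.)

d = 0.4864 km × 1000.0 = 486.4 m
v = 273.6 km/h × 0.2777777777777778 = 76.0 m/s
t = d / v = 486.4 / 76.0 = 6.4 s
t = 6.4 s / 60.0 = 0.1067 min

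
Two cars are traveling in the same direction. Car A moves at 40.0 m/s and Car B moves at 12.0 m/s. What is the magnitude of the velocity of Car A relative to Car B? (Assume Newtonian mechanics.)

v_rel = |v_A - v_B| = |40.0 - 12.0| = 28.0 m/s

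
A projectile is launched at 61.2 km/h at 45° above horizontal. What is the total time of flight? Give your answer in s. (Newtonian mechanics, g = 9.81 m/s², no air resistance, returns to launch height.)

v₀ = 61.2 km/h × 0.2777777777777778 = 17.0 m/s
T = 2 × v₀ × sin(θ) / g = 2 × 17.0 × sin(45°) / 9.81 = 2 × 17.0 × 0.707107 / 9.81 = 2.451 s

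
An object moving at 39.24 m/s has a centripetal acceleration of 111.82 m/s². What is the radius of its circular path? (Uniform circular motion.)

r = v²/a_c = 39.24²/111.82 = 13.77 m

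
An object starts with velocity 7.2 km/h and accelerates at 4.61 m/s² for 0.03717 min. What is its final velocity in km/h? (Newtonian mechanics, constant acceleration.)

v₀ = 7.2 km/h × 0.2777777777777778 = 2.0 m/s
t = 0.03717 min × 60.0 = 2.2302 s
v = v₀ + a × t = 2.0 + 4.61 × 2.2302 = 12.2812 m/s
v = 12.2812 m/s / 0.2777777777777778 = 44.21 km/h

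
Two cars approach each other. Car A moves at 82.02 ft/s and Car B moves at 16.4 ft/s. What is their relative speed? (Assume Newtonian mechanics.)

v_rel = v_A + v_B = 82.02 + 16.4 = 98.42 ft/s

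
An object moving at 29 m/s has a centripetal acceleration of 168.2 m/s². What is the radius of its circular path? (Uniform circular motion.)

r = v²/a_c = 29²/168.2 = 5.0 m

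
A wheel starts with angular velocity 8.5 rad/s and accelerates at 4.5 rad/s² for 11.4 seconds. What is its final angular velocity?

ω = ω₀ + αt = 8.5 + 4.5 × 11.4 = 59.8 rad/s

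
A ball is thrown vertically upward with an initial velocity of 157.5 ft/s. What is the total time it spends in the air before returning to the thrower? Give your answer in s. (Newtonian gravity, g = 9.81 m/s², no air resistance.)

v₀ = 157.5 ft/s × 0.3048 = 48.006 m/s
t_total = 2 × v₀ / g = 2 × 48.006 / 9.81 = 9.787 s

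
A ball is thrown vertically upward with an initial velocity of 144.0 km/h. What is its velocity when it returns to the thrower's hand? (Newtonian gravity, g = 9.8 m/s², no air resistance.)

By conservation of energy (no air resistance), the ball returns to the throw height with the same speed as launch, but directed downward.
|v_ground| = v₀ = 144.0 km/h
v_ground = 144.0 km/h (downward)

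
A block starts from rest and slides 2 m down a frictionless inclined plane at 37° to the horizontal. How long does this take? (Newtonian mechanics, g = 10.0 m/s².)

a = g sin(θ) = 10.0 × sin(37°) = 6.0182 m/s²
t = √(2d/a) = √(2 × 2 / 6.0182) = 0.82 s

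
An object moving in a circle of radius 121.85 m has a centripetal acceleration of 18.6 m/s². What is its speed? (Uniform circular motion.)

v = √(a_c × r) = √(18.6 × 121.85) = 47.61 m/s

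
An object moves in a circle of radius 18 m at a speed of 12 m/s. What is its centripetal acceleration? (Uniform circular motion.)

a_c = v²/r = 12²/18 = 144/18 = 8.0 m/s²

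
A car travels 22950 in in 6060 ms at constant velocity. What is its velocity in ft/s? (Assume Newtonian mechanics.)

d = 22950 in × 0.0254 = 582.93 m
t = 6060 ms × 0.001 = 6.06 s
v = d / t = 582.93 / 6.06 = 96.1931 m/s
v = 96.1931 m/s / 0.3048 = 315.6 ft/s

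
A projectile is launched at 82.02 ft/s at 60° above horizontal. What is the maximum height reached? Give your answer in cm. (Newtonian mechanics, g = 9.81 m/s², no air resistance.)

v₀ = 82.02 ft/s × 0.3048 = 24.9997 m/s
H = v₀² × sin²(θ) / (2g) = 24.9997² × sin(60°)² / (2 × 9.81) = 624.985 × 0.75 / 19.62 = 23.8909 m
H = 23.8909 m / 0.01 = 2389 cm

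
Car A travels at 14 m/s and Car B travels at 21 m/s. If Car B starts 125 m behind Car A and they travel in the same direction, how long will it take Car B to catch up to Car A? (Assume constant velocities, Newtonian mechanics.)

Relative speed: v_rel = 21 - 14 = 7 m/s
Time to catch: t = d₀/v_rel = 125/7 = 17.86 s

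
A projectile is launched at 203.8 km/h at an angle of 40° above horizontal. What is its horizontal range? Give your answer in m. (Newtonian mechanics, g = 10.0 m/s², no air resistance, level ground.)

v₀ = 203.8 km/h × 0.2777777777777778 = 56.6111 m/s
R = v₀² × sin(2θ) / g = 56.6111² × sin(2 × 40°) / 10.0 = 3204.82 × 0.984808 / 10.0 = 315.6 m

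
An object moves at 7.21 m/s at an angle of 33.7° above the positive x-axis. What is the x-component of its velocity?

vₓ = v cos(θ) = 7.21 × cos(33.7°) = 6.0 m/s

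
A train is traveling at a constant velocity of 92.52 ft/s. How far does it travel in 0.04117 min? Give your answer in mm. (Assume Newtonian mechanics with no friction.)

v = 92.52 ft/s × 0.3048 = 28.2001 m/s
t = 0.04117 min × 60.0 = 2.4702 s
d = v × t = 28.2001 × 2.4702 = 69.6599 m
d = 69.6599 m / 0.001 = 69660 mm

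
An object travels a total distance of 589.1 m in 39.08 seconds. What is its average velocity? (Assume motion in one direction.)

v_avg = Δd / Δt = 589.1 / 39.08 = 15.07 m/s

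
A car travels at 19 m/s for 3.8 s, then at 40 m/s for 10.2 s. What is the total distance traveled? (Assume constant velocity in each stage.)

d₁ = v₁t₁ = 19 × 3.8 = 72.2 m
d₂ = v₂t₂ = 40 × 10.2 = 408.0 m
d_total = 72.2 + 408.0 = 480.2 m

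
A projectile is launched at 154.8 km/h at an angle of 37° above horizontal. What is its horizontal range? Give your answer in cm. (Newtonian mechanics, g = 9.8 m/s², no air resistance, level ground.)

v₀ = 154.8 km/h × 0.2777777777777778 = 43.0 m/s
R = v₀² × sin(2θ) / g = 43.0² × sin(2 × 37°) / 9.8 = 1849.0 × 0.961262 / 9.8 = 181.365 m
R = 181.365 m / 0.01 = 18140 cm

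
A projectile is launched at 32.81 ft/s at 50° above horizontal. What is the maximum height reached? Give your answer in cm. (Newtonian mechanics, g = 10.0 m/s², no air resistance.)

v₀ = 32.81 ft/s × 0.3048 = 10.0005 m/s
H = v₀² × sin²(θ) / (2g) = 10.0005² × sin(50°)² / (2 × 10.0) = 100.01 × 0.586824 / 20.0 = 2.93441 m
H = 2.93441 m / 0.01 = 293.4 cm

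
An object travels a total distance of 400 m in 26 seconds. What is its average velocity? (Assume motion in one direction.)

v_avg = Δd / Δt = 400 / 26 = 15.38 m/s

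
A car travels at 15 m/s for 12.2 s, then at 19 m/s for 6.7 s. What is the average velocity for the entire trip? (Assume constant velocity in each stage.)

d₁ = v₁t₁ = 15 × 12.2 = 183.0 m
d₂ = v₂t₂ = 19 × 6.7 = 127.3 m
d_total = 310.3 m, t_total = 18.9 s
v_avg = d_total/t_total = 310.3/18.9 = 16.42 m/s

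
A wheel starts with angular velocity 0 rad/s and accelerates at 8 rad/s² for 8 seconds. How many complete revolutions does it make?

θ = ω₀t + ½αt² = 0×8 + ½×8×8² = 256.0 rad
Total revolutions = θ/(2π) = 256.0/(2π) = 40.74
Complete revolutions = ⌊40.74⌋ = 40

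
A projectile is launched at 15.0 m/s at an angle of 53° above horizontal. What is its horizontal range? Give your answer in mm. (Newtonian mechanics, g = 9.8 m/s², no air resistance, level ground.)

R = v₀² × sin(2θ) / g = 15.0² × sin(2 × 53°) / 9.8 = 225.0 × 0.961262 / 9.8 = 22.0698 m
R = 22.0698 m / 0.001 = 22070 mm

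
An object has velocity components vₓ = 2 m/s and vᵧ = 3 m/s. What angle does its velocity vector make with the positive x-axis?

θ = arctan(vᵧ/vₓ) = arctan(3/2) = 56.31°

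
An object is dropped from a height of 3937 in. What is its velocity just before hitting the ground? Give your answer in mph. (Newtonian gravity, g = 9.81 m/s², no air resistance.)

h = 3937 in × 0.0254 = 99.9998 m
v = √(2gh) = √(2 × 9.81 × 99.9998) = 44.2944 m/s
v = 44.2944 m/s / 0.44704 = 99.08 mph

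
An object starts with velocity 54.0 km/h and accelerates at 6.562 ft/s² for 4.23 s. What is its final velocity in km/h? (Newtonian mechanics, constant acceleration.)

v₀ = 54.0 km/h × 0.2777777777777778 = 15.0 m/s
a = 6.562 ft/s² × 0.3048 = 2.0001 m/s²
v = v₀ + a × t = 15.0 + 2.0001 × 4.23 = 23.4604 m/s
v = 23.4604 m/s / 0.2777777777777778 = 84.46 km/h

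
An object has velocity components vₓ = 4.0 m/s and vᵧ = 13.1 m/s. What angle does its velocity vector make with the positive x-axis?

θ = arctan(vᵧ/vₓ) = arctan(13.1/4.0) = 73.02°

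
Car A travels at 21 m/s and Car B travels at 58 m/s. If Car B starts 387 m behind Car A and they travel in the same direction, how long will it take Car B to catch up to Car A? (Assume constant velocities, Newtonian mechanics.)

Relative speed: v_rel = 58 - 21 = 37 m/s
Time to catch: t = d₀/v_rel = 387/37 = 10.46 s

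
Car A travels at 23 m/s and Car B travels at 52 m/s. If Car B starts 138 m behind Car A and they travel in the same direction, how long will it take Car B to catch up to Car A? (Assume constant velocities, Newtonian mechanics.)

Relative speed: v_rel = 52 - 23 = 29 m/s
Time to catch: t = d₀/v_rel = 138/29 = 4.76 s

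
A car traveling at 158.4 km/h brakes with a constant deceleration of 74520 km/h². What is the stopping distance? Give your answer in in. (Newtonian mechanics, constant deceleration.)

v₀ = 158.4 km/h × 0.2777777777777778 = 44.0 m/s
a = 74520 km/h² × 7.716049382716049e-05 = 5.75 m/s²
d = v₀² / (2a) = 44.0² / (2 × 5.75) = 1936.0 / 11.5 = 168.348 m
d = 168.348 m / 0.0254 = 6628 in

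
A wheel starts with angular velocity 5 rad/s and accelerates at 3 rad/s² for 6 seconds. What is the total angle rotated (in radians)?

θ = ω₀t + ½αt² = 5×6 + ½×3×6² = 84.0 rad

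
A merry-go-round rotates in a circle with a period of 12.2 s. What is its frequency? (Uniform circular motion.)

f = 1/T = 1/12.2 = 0.082 Hz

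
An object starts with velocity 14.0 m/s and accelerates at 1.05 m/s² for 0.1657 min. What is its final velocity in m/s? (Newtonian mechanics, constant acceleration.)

t = 0.1657 min × 60.0 = 9.942 s
v = v₀ + a × t = 14.0 + 1.05 × 9.942 = 24.44 m/s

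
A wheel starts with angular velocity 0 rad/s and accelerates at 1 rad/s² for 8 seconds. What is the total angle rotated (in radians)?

θ = ω₀t + ½αt² = 0×8 + ½×1×8² = 32.0 rad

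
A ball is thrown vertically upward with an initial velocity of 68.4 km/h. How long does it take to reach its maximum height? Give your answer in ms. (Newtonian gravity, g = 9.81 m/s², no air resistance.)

v₀ = 68.4 km/h × 0.2777777777777778 = 19.0 m/s
t_up = v₀ / g = 19.0 / 9.81 = 1.9368 s
t_up = 1.9368 s / 0.001 = 1937 ms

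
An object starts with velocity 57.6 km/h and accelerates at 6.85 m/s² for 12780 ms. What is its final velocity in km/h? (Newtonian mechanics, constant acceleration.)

v₀ = 57.6 km/h × 0.2777777777777778 = 16.0 m/s
t = 12780 ms × 0.001 = 12.78 s
v = v₀ + a × t = 16.0 + 6.85 × 12.78 = 103.543 m/s
v = 103.543 m/s / 0.2777777777777778 = 372.8 km/h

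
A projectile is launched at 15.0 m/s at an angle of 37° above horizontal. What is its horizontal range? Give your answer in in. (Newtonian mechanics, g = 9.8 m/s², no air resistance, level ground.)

R = v₀² × sin(2θ) / g = 15.0² × sin(2 × 37°) / 9.8 = 225.0 × 0.961262 / 9.8 = 22.0698 m
R = 22.0698 m / 0.0254 = 868.9 in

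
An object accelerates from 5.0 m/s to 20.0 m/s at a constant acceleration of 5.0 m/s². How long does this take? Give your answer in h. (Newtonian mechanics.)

t = (v - v₀) / a = (20.0 - 5.0) / 5.0 = 3.0 s
t = 3.0 s / 3600.0 = 0.0008333 h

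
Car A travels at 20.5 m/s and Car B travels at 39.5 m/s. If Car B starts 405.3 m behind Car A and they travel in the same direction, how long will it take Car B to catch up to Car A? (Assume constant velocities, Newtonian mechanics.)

Relative speed: v_rel = 39.5 - 20.5 = 19.0 m/s
Time to catch: t = d₀/v_rel = 405.3/19.0 = 21.33 s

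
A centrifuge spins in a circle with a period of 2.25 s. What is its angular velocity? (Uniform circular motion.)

ω = 2π/T = 2π/2.25 = 2.7925 rad/s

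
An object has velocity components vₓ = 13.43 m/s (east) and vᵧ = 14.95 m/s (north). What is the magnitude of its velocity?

|v| = √(vₓ² + vᵧ²) = √(13.43² + 14.95²) = √(403.8674) = 20.1 m/s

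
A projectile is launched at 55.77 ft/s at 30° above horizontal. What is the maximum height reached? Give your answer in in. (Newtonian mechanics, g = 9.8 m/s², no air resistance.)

v₀ = 55.77 ft/s × 0.3048 = 16.9987 m/s
H = v₀² × sin²(θ) / (2g) = 16.9987² × sin(30°)² / (2 × 9.8) = 288.956 × 0.25 / 19.6 = 3.68566 m
H = 3.68566 m / 0.0254 = 145.1 in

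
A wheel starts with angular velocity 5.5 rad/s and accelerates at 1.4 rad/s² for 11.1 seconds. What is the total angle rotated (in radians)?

θ = ω₀t + ½αt² = 5.5×11.1 + ½×1.4×11.1² = 147.3 rad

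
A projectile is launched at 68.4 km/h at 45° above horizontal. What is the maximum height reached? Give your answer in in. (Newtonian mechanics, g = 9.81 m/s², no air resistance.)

v₀ = 68.4 km/h × 0.2777777777777778 = 19.0 m/s
H = v₀² × sin²(θ) / (2g) = 19.0² × sin(45°)² / (2 × 9.81) = 361.0 × 0.5 / 19.62 = 9.1998 m
H = 9.1998 m / 0.0254 = 362.2 in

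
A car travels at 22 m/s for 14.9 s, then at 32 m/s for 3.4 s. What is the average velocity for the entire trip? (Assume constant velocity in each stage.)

d₁ = v₁t₁ = 22 × 14.9 = 327.8 m
d₂ = v₂t₂ = 32 × 3.4 = 108.8 m
d_total = 436.6 m, t_total = 18.3 s
v_avg = d_total/t_total = 436.6/18.3 = 23.86 m/s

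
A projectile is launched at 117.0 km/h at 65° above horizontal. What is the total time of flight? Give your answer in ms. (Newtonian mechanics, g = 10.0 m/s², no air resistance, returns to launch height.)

v₀ = 117.0 km/h × 0.2777777777777778 = 32.5 m/s
T = 2 × v₀ × sin(θ) / g = 2 × 32.5 × sin(65°) / 10.0 = 2 × 32.5 × 0.906308 / 10.0 = 5.891 s
T = 5.891 s / 0.001 = 5891 ms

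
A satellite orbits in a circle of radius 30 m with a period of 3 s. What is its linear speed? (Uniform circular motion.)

v = 2πr/T = 2π×30/3 = 62.83 m/s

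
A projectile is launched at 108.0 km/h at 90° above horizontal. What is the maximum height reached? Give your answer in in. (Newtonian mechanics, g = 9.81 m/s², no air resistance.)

v₀ = 108.0 km/h × 0.2777777777777778 = 30.0 m/s
H = v₀² × sin²(θ) / (2g) = 30.0² × sin(90°)² / (2 × 9.81) = 900.0 × 1.0 / 19.62 = 45.8716 m
H = 45.8716 m / 0.0254 = 1806 in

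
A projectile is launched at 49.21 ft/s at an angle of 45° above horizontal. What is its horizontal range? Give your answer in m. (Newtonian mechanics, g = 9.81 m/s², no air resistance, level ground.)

v₀ = 49.21 ft/s × 0.3048 = 14.9992 m/s
R = v₀² × sin(2θ) / g = 14.9992² × sin(2 × 45°) / 9.81 = 224.976 × 1.0 / 9.81 = 22.93 m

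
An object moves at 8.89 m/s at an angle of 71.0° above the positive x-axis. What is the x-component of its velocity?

vₓ = v cos(θ) = 8.89 × cos(71.0°) = 2.89 m/s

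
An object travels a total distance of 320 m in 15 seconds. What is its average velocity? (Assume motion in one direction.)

v_avg = Δd / Δt = 320 / 15 = 21.33 m/s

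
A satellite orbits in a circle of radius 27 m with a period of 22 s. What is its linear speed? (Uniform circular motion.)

v = 2πr/T = 2π×27/22 = 7.71 m/s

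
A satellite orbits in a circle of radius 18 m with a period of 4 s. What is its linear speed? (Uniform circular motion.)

v = 2πr/T = 2π×18/4 = 28.27 m/s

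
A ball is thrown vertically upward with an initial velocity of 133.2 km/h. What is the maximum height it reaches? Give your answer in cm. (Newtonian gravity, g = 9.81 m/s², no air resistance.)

v₀ = 133.2 km/h × 0.2777777777777778 = 37.0 m/s
h_max = v₀² / (2g) = 37.0² / (2 × 9.81) = 1369.0 / 19.62 = 69.7757 m
h_max = 69.7757 m / 0.01 = 6978 cm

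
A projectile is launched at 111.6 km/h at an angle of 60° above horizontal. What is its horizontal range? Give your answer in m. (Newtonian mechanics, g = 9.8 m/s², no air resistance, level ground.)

v₀ = 111.6 km/h × 0.2777777777777778 = 31.0 m/s
R = v₀² × sin(2θ) / g = 31.0² × sin(2 × 60°) / 9.8 = 961.0 × 0.866025 / 9.8 = 84.92 m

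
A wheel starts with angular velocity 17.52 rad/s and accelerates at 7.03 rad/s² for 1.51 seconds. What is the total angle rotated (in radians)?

θ = ω₀t + ½αt² = 17.52×1.51 + ½×7.03×1.51² = 34.47 rad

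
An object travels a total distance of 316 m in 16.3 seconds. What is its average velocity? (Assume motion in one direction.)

v_avg = Δd / Δt = 316 / 16.3 = 19.39 m/s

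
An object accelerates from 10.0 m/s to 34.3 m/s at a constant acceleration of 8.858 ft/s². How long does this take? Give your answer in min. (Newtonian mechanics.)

a = 8.858 ft/s² × 0.3048 = 2.69992 m/s²
t = (v - v₀) / a = (34.3 - 10.0) / 2.69992 = 9.00027 s
t = 9.00027 s / 60.0 = 0.15 min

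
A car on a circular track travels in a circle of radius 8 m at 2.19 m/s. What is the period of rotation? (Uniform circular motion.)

T = 2πr/v = 2π×8/2.19 = 22.95 s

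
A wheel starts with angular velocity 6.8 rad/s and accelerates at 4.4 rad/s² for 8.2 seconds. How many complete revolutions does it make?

θ = ω₀t + ½αt² = 6.8×8.2 + ½×4.4×8.2² = 203.688 rad
Total revolutions = θ/(2π) = 203.688/(2π) = 32.42
Complete revolutions = ⌊32.42⌋ = 32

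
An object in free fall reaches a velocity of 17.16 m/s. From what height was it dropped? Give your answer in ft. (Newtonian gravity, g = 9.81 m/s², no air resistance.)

h = v² / (2g) = 17.16² / (2 × 9.81) = 15.0084 m
h = 15.0084 m / 0.3048 = 49.24 ft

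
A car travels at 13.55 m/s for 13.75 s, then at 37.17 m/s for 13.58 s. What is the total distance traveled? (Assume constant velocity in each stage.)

d₁ = v₁t₁ = 13.55 × 13.75 = 186.3125 m
d₂ = v₂t₂ = 37.17 × 13.58 = 504.7686 m
d_total = 186.3125 + 504.7686 = 691.08 m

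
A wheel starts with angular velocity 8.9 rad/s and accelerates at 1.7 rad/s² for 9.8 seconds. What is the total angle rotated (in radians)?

θ = ω₀t + ½αt² = 8.9×9.8 + ½×1.7×9.8² = 168.85 rad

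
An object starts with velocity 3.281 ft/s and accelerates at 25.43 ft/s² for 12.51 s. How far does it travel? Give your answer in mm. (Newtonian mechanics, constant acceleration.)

v₀ = 3.281 ft/s × 0.3048 = 1.00005 m/s
a = 25.43 ft/s² × 0.3048 = 7.75106 m/s²
d = v₀ × t + ½ × a × t² = 1.00005 × 12.51 + 0.5 × 7.75106 × 12.51² = 619.031 m
d = 619.031 m / 0.001 = 619000 mm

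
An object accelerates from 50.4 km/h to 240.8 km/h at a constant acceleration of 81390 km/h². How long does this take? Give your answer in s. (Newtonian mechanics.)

v₀ = 50.4 km/h × 0.2777777777777778 = 14.0 m/s
v = 240.8 km/h × 0.2777777777777778 = 66.8889 m/s
a = 81390 km/h² × 7.716049382716049e-05 = 6.28009 m/s²
t = (v - v₀) / a = (66.8889 - 14.0) / 6.28009 = 8.422 s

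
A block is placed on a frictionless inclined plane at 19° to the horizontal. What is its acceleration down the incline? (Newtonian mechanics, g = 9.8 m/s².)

a = g sin(θ) = 9.8 × sin(19°) = 9.8 × 0.3256 = 3.19 m/s²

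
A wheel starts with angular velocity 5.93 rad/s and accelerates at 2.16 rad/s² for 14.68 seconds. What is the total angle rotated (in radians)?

θ = ω₀t + ½αt² = 5.93×14.68 + ½×2.16×14.68² = 319.79 rad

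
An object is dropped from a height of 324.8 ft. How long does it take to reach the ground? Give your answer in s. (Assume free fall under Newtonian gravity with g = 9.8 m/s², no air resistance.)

h = 324.8 ft × 0.3048 = 98.999 m
t = √(2h/g) = √(2 × 98.999 / 9.8) = 4.495 s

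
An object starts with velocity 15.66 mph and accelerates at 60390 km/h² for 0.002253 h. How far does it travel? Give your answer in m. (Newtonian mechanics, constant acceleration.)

v₀ = 15.66 mph × 0.44704 = 7.00065 m/s
a = 60390 km/h² × 7.716049382716049e-05 = 4.65972 m/s²
t = 0.002253 h × 3600.0 = 8.1108 s
d = v₀ × t + ½ × a × t² = 7.00065 × 8.1108 + 0.5 × 4.65972 × 8.1108² = 210.1 m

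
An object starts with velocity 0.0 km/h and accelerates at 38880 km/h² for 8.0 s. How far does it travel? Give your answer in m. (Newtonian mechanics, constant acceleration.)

v₀ = 0.0 km/h × 0.2777777777777778 = 0.0 m/s
a = 38880 km/h² × 7.716049382716049e-05 = 3.0 m/s²
d = v₀ × t + ½ × a × t² = 0.0 × 8.0 + 0.5 × 3.0 × 8.0² = 96.0 m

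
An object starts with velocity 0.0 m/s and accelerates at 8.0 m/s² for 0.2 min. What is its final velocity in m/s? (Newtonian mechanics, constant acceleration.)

t = 0.2 min × 60.0 = 12.0 s
v = v₀ + a × t = 0.0 + 8.0 × 12.0 = 96.0 m/s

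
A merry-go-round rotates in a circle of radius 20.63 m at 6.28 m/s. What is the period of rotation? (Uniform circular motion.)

T = 2πr/v = 2π×20.63/6.28 = 20.64 s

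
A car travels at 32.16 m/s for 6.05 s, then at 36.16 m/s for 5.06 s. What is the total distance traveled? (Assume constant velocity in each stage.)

d₁ = v₁t₁ = 32.16 × 6.05 = 194.568 m
d₂ = v₂t₂ = 36.16 × 5.06 = 182.9696 m
d_total = 194.568 + 182.9696 = 377.54 m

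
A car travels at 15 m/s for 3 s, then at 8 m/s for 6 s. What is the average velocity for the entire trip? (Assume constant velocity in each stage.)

d₁ = v₁t₁ = 15 × 3 = 45 m
d₂ = v₂t₂ = 8 × 6 = 48 m
d_total = 93 m, t_total = 9 s
v_avg = d_total/t_total = 93/9 = 10.33 m/s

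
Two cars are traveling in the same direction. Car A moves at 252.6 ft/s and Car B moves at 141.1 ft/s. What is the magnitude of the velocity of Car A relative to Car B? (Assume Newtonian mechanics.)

v_rel = |v_A - v_B| = |252.6 - 141.1| = 111.5 ft/s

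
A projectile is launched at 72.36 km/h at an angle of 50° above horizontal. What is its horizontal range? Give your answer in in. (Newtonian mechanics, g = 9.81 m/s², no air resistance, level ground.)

v₀ = 72.36 km/h × 0.2777777777777778 = 20.1 m/s
R = v₀² × sin(2θ) / g = 20.1² × sin(2 × 50°) / 9.81 = 404.01 × 0.984808 / 9.81 = 40.5578 m
R = 40.5578 m / 0.0254 = 1597 in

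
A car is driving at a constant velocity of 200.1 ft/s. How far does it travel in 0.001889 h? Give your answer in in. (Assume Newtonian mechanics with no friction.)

v = 200.1 ft/s × 0.3048 = 60.9905 m/s
t = 0.001889 h × 3600.0 = 6.8004 s
d = v × t = 60.9905 × 6.8004 = 414.76 m
d = 414.76 m / 0.0254 = 16330 in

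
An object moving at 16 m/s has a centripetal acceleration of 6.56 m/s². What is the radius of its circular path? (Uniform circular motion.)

r = v²/a_c = 16²/6.56 = 39.02 m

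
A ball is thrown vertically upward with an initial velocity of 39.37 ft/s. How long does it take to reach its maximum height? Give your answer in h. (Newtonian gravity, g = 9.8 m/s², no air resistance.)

v₀ = 39.37 ft/s × 0.3048 = 12.0 m/s
t_up = v₀ / g = 12.0 / 9.8 = 1.22449 s
t_up = 1.22449 s / 3600.0 = 0.0003401 h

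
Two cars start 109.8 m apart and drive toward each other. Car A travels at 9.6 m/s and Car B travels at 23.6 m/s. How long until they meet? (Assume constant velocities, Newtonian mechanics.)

Combined speed: v_combined = 9.6 + 23.6 = 33.2 m/s
Time to meet: t = d/v_combined = 109.8/33.2 = 3.31 s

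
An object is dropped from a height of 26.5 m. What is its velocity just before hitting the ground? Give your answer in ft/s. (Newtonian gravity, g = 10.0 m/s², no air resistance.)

v = √(2gh) = √(2 × 10.0 × 26.5) = 23.0217 m/s
v = 23.0217 m/s / 0.3048 = 75.53 ft/s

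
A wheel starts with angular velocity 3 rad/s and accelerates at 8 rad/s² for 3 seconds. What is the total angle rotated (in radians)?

θ = ω₀t + ½αt² = 3×3 + ½×8×3² = 45.0 rad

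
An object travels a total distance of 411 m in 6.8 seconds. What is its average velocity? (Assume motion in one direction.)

v_avg = Δd / Δt = 411 / 6.8 = 60.44 m/s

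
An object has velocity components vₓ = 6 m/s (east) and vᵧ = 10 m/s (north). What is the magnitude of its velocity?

|v| = √(vₓ² + vᵧ²) = √(6² + 10²) = √(136) = 11.66 m/s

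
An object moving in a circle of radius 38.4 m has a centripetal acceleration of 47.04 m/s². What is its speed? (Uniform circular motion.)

v = √(a_c × r) = √(47.04 × 38.4) = 42.5 m/s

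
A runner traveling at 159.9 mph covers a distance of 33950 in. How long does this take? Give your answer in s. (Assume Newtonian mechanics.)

d = 33950 in × 0.0254 = 862.33 m
v = 159.9 mph × 0.44704 = 71.4817 m/s
t = d / v = 862.33 / 71.4817 = 12.06 s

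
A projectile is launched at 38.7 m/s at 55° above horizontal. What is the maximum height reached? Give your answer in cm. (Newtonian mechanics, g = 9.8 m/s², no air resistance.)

H = v₀² × sin²(θ) / (2g) = 38.7² × sin(55°)² / (2 × 9.8) = 1497.69 × 0.67101 / 19.6 = 51.2737 m
H = 51.2737 m / 0.01 = 5127 cm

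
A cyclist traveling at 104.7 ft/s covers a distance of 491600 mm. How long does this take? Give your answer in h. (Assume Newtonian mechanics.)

d = 491600 mm × 0.001 = 491.6 m
v = 104.7 ft/s × 0.3048 = 31.9126 m/s
t = d / v = 491.6 / 31.9126 = 15.4046 s
t = 15.4046 s / 3600.0 = 0.004279 h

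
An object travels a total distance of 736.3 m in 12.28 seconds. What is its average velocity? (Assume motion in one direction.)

v_avg = Δd / Δt = 736.3 / 12.28 = 59.96 m/s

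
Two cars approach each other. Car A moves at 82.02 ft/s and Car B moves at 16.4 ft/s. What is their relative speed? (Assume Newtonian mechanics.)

v_rel = v_A + v_B = 82.02 + 16.4 = 98.42 ft/s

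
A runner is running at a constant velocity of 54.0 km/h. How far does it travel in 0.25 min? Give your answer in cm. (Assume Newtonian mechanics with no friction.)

v = 54.0 km/h × 0.2777777777777778 = 15.0 m/s
t = 0.25 min × 60.0 = 15.0 s
d = v × t = 15.0 × 15.0 = 225.0 m
d = 225.0 m / 0.01 = 22500 cm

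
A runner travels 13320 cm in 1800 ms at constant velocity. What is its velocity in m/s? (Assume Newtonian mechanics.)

d = 13320 cm × 0.01 = 133.2 m
t = 1800 ms × 0.001 = 1.8 s
v = d / t = 133.2 / 1.8 = 74.0 m/s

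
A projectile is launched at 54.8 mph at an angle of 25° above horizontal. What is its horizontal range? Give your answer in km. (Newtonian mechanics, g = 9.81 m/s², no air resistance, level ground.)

v₀ = 54.8 mph × 0.44704 = 24.4978 m/s
R = v₀² × sin(2θ) / g = 24.4978² × sin(2 × 25°) / 9.81 = 600.142 × 0.766044 / 9.81 = 46.8639 m
R = 46.8639 m / 1000.0 = 0.04686 km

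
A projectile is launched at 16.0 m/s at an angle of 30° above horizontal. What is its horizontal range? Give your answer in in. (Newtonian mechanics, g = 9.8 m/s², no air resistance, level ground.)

R = v₀² × sin(2θ) / g = 16.0² × sin(2 × 30°) / 9.8 = 256.0 × 0.866025 / 9.8 = 22.6227 m
R = 22.6227 m / 0.0254 = 890.7 in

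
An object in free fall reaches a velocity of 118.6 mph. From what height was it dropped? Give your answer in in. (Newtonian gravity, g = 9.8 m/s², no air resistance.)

v = 118.6 mph × 0.44704 = 53.0189 m/s
h = v² / (2g) = 53.0189² / (2 × 9.8) = 143.419 m
h = 143.419 m / 0.0254 = 5646 in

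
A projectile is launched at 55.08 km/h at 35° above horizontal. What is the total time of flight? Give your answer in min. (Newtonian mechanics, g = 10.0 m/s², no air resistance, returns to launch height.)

v₀ = 55.08 km/h × 0.2777777777777778 = 15.3 m/s
T = 2 × v₀ × sin(θ) / g = 2 × 15.3 × sin(35°) / 10.0 = 2 × 15.3 × 0.573576 / 10.0 = 1.75514 s
T = 1.75514 s / 60.0 = 0.02925 min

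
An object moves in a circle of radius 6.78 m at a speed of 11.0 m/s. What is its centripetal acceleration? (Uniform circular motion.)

a_c = v²/r = 11.0²/6.78 = 121.0/6.78 = 17.85 m/s²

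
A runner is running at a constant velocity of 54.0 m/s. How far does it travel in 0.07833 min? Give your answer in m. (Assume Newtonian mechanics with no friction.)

t = 0.07833 min × 60.0 = 4.6998 s
d = v × t = 54.0 × 4.6998 = 253.8 m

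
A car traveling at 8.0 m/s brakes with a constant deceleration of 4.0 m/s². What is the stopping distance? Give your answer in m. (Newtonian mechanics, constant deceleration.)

d = v₀² / (2a) = 8.0² / (2 × 4.0) = 64.0 / 8.0 = 8.0 m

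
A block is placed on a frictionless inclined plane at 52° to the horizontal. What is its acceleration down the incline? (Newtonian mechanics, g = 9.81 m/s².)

a = g sin(θ) = 9.81 × sin(52°) = 9.81 × 0.788 = 7.73 m/s²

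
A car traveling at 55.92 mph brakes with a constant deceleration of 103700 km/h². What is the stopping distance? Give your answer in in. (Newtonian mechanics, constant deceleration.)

v₀ = 55.92 mph × 0.44704 = 24.9985 m/s
a = 103700 km/h² × 7.716049382716049e-05 = 8.00154 m/s²
d = v₀² / (2a) = 24.9985² / (2 × 8.00154) = 624.925 / 16.0031 = 39.0502 m
d = 39.0502 m / 0.0254 = 1537 in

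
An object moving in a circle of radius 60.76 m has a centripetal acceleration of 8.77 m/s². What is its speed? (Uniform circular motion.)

v = √(a_c × r) = √(8.77 × 60.76) = 23.08 m/s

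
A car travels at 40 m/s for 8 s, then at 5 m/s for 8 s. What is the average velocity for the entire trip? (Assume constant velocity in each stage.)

d₁ = v₁t₁ = 40 × 8 = 320 m
d₂ = v₂t₂ = 5 × 8 = 40 m
d_total = 360 m, t_total = 16 s
v_avg = d_total/t_total = 360/16 = 22.5 m/s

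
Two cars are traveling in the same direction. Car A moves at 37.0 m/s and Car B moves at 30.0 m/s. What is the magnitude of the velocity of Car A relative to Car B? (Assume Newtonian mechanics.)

v_rel = |v_A - v_B| = |37.0 - 30.0| = 7.0 m/s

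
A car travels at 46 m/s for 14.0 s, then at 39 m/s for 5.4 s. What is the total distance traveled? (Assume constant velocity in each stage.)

d₁ = v₁t₁ = 46 × 14.0 = 644.0 m
d₂ = v₂t₂ = 39 × 5.4 = 210.6 m
d_total = 644.0 + 210.6 = 854.6 m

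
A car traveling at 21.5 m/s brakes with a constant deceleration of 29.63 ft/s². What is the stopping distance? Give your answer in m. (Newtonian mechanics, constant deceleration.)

a = 29.63 ft/s² × 0.3048 = 9.03122 m/s²
d = v₀² / (2a) = 21.5² / (2 × 9.03122) = 462.25 / 18.0624 = 25.59 m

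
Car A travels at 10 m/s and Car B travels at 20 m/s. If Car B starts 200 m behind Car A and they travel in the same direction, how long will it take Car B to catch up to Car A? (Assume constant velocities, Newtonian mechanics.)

Relative speed: v_rel = 20 - 10 = 10 m/s
Time to catch: t = d₀/v_rel = 200/10 = 20.0 s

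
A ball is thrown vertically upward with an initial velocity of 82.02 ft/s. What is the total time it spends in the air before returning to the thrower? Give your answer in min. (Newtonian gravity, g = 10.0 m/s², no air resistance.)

v₀ = 82.02 ft/s × 0.3048 = 24.9997 m/s
t_total = 2 × v₀ / g = 2 × 24.9997 / 10.0 = 4.99994 s
t_total = 4.99994 s / 60.0 = 0.08333 min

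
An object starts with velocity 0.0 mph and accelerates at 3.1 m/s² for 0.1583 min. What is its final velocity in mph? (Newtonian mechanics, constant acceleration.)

v₀ = 0.0 mph × 0.44704 = 0.0 m/s
t = 0.1583 min × 60.0 = 9.498 s
v = v₀ + a × t = 0.0 + 3.1 × 9.498 = 29.4438 m/s
v = 29.4438 m/s / 0.44704 = 65.86 mph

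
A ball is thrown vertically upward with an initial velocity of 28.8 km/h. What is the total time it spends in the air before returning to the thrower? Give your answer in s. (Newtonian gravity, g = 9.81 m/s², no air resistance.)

v₀ = 28.8 km/h × 0.2777777777777778 = 8.0 m/s
t_total = 2 × v₀ / g = 2 × 8.0 / 9.81 = 1.631 s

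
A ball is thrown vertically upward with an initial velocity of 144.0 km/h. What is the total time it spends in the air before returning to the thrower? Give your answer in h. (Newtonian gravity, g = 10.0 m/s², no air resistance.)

v₀ = 144.0 km/h × 0.2777777777777778 = 40.0 m/s
t_total = 2 × v₀ / g = 2 × 40.0 / 10.0 = 8.0 s
t_total = 8.0 s / 3600.0 = 0.002222 h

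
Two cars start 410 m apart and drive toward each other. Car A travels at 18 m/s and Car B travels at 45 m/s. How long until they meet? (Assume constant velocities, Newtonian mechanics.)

Combined speed: v_combined = 18 + 45 = 63 m/s
Time to meet: t = d/v_combined = 410/63 = 6.51 s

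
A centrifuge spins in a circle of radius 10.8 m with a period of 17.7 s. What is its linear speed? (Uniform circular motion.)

v = 2πr/T = 2π×10.8/17.7 = 3.83 m/s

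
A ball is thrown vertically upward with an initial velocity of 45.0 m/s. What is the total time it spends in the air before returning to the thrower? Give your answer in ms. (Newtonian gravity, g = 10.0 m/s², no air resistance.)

t_total = 2 × v₀ / g = 2 × 45.0 / 10.0 = 9.0 s
t_total = 9.0 s / 0.001 = 9000 ms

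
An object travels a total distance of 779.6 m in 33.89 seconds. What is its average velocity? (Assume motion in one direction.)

v_avg = Δd / Δt = 779.6 / 33.89 = 23.0 m/s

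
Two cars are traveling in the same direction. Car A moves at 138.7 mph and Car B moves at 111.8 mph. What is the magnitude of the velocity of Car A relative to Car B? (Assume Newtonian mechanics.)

v_rel = |v_A - v_B| = |138.7 - 111.8| = 26.9 mph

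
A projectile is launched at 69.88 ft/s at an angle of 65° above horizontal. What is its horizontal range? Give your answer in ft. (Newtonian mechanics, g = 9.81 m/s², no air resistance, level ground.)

v₀ = 69.88 ft/s × 0.3048 = 21.2994 m/s
R = v₀² × sin(2θ) / g = 21.2994² × sin(2 × 65°) / 9.81 = 453.664 × 0.766044 / 9.81 = 35.4257 m
R = 35.4257 m / 0.3048 = 116.2 ft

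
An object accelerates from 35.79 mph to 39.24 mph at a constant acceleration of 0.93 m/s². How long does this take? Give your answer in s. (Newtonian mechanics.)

v₀ = 35.79 mph × 0.44704 = 15.9996 m/s
v = 39.24 mph × 0.44704 = 17.5418 m/s
t = (v - v₀) / a = (17.5418 - 15.9996) / 0.93 = 1.658 s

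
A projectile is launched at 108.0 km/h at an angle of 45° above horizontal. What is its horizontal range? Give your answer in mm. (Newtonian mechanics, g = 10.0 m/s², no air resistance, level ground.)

v₀ = 108.0 km/h × 0.2777777777777778 = 30.0 m/s
R = v₀² × sin(2θ) / g = 30.0² × sin(2 × 45°) / 10.0 = 900.0 × 1.0 / 10.0 = 90.0 m
R = 90.0 m / 0.001 = 90000 mm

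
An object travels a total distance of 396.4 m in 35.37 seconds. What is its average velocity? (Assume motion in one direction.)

v_avg = Δd / Δt = 396.4 / 35.37 = 11.21 m/s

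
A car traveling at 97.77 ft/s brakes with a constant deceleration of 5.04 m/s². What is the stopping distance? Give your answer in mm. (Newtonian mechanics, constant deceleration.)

v₀ = 97.77 ft/s × 0.3048 = 29.8003 m/s
d = v₀² / (2a) = 29.8003² / (2 × 5.04) = 888.058 / 10.08 = 88.101 m
d = 88.101 m / 0.001 = 88100 mm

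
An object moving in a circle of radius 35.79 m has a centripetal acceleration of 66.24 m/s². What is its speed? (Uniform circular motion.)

v = √(a_c × r) = √(66.24 × 35.79) = 48.69 m/s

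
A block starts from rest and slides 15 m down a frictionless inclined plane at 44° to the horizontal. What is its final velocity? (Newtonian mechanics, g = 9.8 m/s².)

a = g sin(θ) = 9.8 × sin(44°) = 6.8077 m/s²
v = √(2ad) = √(2 × 6.8077 × 15) = 14.29 m/s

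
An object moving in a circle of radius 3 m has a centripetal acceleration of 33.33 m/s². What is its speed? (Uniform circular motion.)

v = √(a_c × r) = √(33.33 × 3) = 10.0 m/s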